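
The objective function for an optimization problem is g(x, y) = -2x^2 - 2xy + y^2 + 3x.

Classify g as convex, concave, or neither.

neither

g is quadratic, so its Hessian is the constant matrix H = [[-4, -2], [-2, 2]].
det(H) = -12, tr(H) = -2.
det(H) < 0, so H is indefinite: neither convex nor concave.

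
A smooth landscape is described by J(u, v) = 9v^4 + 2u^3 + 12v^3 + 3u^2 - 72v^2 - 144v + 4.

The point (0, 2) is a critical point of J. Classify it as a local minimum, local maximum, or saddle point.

local minimum

The mixed partial ∂²J/∂u∂v is 0, so the Hessian at any point is diag(J_uu, J_vv) = diag(6(2u + 1), 36(3v^2 + 2v - 4)).
At (0, 2): H = diag(6, 432).
Both eigenvalues are positive, so H is positive definite: a local minimum.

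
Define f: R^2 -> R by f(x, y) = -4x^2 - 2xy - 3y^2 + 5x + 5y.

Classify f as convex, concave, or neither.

f is quadratic, so its Hessian is the constant matrix H = [[-8, -2], [-2, -6]].
det(H) = 44, tr(H) = -14.
det(H) > 0 and tr(H) < 0, so H is negative definite everywhere: concave.

concave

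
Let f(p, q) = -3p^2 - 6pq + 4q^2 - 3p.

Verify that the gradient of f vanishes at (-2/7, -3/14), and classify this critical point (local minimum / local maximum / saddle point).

saddle point

∇f = (-6p - 6q - 3, -6p + 8q); substituting (-2/7, -3/14) gives ∇f = (0, 0), so (-2/7, -3/14) is indeed a critical point.
The Hessian of f is constant: H = [[-6, -6], [-6, 8]].
det(H) = (-6)·8 − (-6)² = -84.
Since det(H) < 0, H is indefinite and the critical point is a saddle point.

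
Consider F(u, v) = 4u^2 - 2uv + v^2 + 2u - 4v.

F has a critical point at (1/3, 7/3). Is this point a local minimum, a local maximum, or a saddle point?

The Hessian of F is constant: H = [[8, -2], [-2, 2]].
det(H) = 8·2 − (-2)² = 12.
det(H) > 0 and tr(H) = 10 > 0, so H is positive definite and the point is a local minimum.

local minimum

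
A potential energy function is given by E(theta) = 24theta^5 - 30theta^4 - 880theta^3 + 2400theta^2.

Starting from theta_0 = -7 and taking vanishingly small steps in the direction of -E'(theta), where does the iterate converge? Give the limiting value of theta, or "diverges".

E'(theta) = 120theta(theta - 4)(theta - 2)(theta + 5), so E'(-7) = 166320.
Gradient descent moves in the -E' direction, i.e. theta is decreasing.
There is no critical point below theta=-7, and E' keeps the same sign, so the iterate runs off to −∞.

diverges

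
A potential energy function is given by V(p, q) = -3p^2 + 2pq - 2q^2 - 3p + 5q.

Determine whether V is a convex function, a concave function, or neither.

V is quadratic, so its Hessian is the constant matrix H = [[-6, 2], [2, -4]].
det(H) = 20, tr(H) = -10.
det(H) > 0 and tr(H) < 0, so H is negative definite everywhere: concave.

concave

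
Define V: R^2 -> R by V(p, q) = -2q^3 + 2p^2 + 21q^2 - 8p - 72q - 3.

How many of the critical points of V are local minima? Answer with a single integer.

1

V separates as a function of p plus a function of q, so ∇V=0 decouples.
∂V/∂p = 4(p - 2) = 0 at p ∈ {2}; ∂V/∂q = -6(q - 4)(q - 3) = 0 at q ∈ {3, 4}.
The Hessian is diagonal: diag(V_pp, V_qq). Second derivatives: V_pp(2)=4; V_qq(3)=6, V_qq(4)=-6.
Local minima occur where both diagonal entries positive: (2, 3). Count: 1.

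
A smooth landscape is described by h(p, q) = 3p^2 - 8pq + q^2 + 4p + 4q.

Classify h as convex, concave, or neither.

h is quadratic, so its Hessian is the constant matrix H = [[6, -8], [-8, 2]].
det(H) = -52, tr(H) = 8.
det(H) < 0, so H is indefinite: neither convex nor concave.

neither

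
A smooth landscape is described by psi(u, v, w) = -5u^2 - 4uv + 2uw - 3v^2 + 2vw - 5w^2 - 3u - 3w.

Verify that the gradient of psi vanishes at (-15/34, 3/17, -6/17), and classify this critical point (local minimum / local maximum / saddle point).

∇psi = (-10u - 4v + 2w - 3, -4u - 6v + 2w, 2u + 2v - 10w - 3); substituting (-15/34, 3/17, -6/17) gives ∇psi = (0, 0, 0), so (-15/34, 3/17, -6/17) is indeed a critical point.
The Hessian is constant: H = [[-10, -4, 2], [-4, -6, 2], [2, 2, -10]].
Leading principal minors: Δ₁ = -10, Δ₂ = 44, Δ₃ = -408.
The minors alternate sign starting negative (−, +, −), so H is negative definite: a local maximum.

local maximum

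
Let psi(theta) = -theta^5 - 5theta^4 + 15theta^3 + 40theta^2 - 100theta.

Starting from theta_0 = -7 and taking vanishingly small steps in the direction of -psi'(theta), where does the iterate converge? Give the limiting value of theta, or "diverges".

psi'(theta) = -5(theta - 2)(theta - 1)(theta + 2)(theta + 5), so psi'(-7) = -3600.
Gradient descent moves in the -psi' direction, i.e. theta is increasing.
The nearest critical point in that direction is theta = -5, where psi'' = 630 > 0 (a local minimum). The iterate converges there.

-5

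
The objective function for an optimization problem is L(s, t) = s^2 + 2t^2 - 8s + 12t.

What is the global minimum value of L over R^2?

-34

L(s,t) separates as P(s) + Q(t), so its minimum is min P + min Q.
P'(s) = 2s - 8 vanishes at s ∈ {4}; Q'(t) = 4(t + 3) vanishes at t ∈ {-3}.
Local minima of P (where P''>0): P(4)=-16. Local minima of Q: Q(-3)=-18.
So the global minimum of L is P(4) + Q(-3) = -16 − 18 = -34, attained at (4, -3).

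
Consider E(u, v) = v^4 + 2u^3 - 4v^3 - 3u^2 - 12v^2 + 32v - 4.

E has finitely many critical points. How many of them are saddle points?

E separates as a function of u plus a function of v, so ∇E=0 decouples.
∂E/∂u = 6u(u - 1) = 0 at u ∈ {0, 1}; ∂E/∂v = 4(v - 4)(v - 1)(v + 2) = 0 at v ∈ {-2, 1, 4}.
The Hessian is diagonal: diag(E_uu, E_vv). Second derivatives: E_uu(0)=-6, E_uu(1)=6; E_vv(-2)=72, E_vv(1)=-36, E_vv(4)=72.
Saddle points occur where the two diagonal entries have opposite signs: (0, -2), (0, 4), (1, 1). Count: 3.

3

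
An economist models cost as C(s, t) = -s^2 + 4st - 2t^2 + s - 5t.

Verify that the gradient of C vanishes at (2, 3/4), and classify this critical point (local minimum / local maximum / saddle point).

saddle point

∇C = (-2s + 4t + 1, 4s - 4t - 5); substituting (2, 3/4) gives ∇C = (0, 0), so (2, 3/4) is indeed a critical point.
The Hessian of C is constant: H = [[-2, 4], [4, -4]].
det(H) = (-2)·(-4) − 4² = -8.
Since det(H) < 0, H is indefinite and the critical point is a saddle point.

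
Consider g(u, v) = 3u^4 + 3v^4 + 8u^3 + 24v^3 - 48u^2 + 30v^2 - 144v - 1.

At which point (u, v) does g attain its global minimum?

g(u,v) separates as P(u) + Q(v) − 1, so its minimum is min P + min Q − 1.
P'(u) = 12u(u - 2)(u + 4) vanishes at u ∈ {-4, 0, 2}; Q'(v) = 12(v - 1)(v + 3)(v + 4) vanishes at v ∈ {-4, -3, 1}.
Local minima of P (where P''>0): P(-4)=-512, P(2)=-80. Local minima of Q: Q(-4)=288, Q(1)=-87.
So the global minimum of g is P(-4) + Q(1) − 1 = -512 − 87 − 1 = -600, attained at (-4, 1).

(-4, 1)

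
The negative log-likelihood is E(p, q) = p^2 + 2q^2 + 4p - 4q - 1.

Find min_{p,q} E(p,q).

E(p,q) separates as A(p) + B(q) − 1, so its minimum is min A + min B − 1.
A'(p) = 2p + 4 vanishes at p ∈ {-2}; B'(q) = 4q - 4 vanishes at q ∈ {1}.
Local minima of A (where A''>0): A(-2)=-4. Local minima of B: B(1)=-2.
So the global minimum of E is A(-2) + B(1) − 1 = -4 − 2 − 1 = -7, attained at (-2, 1).

-7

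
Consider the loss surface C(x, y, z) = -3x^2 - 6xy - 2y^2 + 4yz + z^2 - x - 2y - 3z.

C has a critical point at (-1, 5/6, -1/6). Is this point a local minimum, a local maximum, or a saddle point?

The Hessian is constant: H = [[-6, -6, 0], [-6, -4, 4], [0, 4, 2]].
Leading principal minors: Δ₁ = -6, Δ₂ = -12, Δ₃ = 72.
The minors fit neither the all-positive nor the alternating-sign pattern, so H is indefinite: a saddle point.

saddle point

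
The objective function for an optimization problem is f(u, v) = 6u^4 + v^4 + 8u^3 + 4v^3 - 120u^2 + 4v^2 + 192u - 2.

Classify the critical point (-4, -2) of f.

local minimum

The mixed partial ∂²f/∂u∂v is 0, so the Hessian at any point is diag(f_uu, f_vv) = diag(24(3u^2 + 2u - 10), 4(3v^2 + 6v + 2)).
At (-4, -2): H = diag(720, 8).
Both eigenvalues are positive, so H is positive definite: a local minimum.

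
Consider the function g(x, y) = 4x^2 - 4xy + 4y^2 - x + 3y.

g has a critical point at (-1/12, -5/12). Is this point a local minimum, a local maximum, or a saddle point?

The Hessian of g is constant: H = [[8, -4], [-4, 8]].
det(H) = 8·8 − (-4)² = 48.
det(H) > 0 and tr(H) = 16 > 0, so H is positive definite and the point is a local minimum.

local minimum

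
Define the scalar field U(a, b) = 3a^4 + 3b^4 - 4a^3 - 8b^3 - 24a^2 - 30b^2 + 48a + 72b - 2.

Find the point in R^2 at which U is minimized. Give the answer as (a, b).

U(a,b) separates as P(a) + Q(b) − 2, so its minimum is min P + min Q − 2.
P'(a) = 12(a - 2)(a - 1)(a + 2) vanishes at a ∈ {-2, 1, 2}; Q'(b) = 12(b - 3)(b - 1)(b + 2) vanishes at b ∈ {-2, 1, 3}.
Local minima of P (where P''>0): P(-2)=-112, P(2)=16. Local minima of Q: Q(-2)=-152, Q(3)=-27.
So the global minimum of U is P(-2) + Q(-2) − 2 = -112 − 152 − 2 = -266, attained at (-2, -2).

(-2, -2)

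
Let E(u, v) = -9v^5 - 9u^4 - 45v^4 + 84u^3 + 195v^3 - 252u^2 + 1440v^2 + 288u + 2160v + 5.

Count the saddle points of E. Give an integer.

E separates as a function of u plus a function of v, so ∇E=0 decouples.
∂E/∂u = -36(u - 4)(u - 2)(u - 1) = 0 at u ∈ {1, 2, 4}; ∂E/∂v = -45(v - 4)(v + 1)(v + 3)(v + 4) = 0 at v ∈ {-4, -3, -1, 4}.
The Hessian is diagonal: diag(E_uu, E_vv). Second derivatives: E_uu(1)=-108, E_uu(2)=72, E_uu(4)=-216; E_vv(-4)=1080, E_vv(-3)=-630, E_vv(-1)=1350, E_vv(4)=-12600.
Saddle points occur where the two diagonal entries have opposite signs: (1, -4), (1, -1), (2, -3), (2, 4), (4, -4), (4, -1). Count: 6.

6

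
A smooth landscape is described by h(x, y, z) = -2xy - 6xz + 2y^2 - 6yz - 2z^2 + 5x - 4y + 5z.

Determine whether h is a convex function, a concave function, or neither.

h is quadratic, so its Hessian is the constant matrix H = [[0, -2, -6], [-2, 4, -6], [-6, -6, -4]].
Leading principal minors: 0, -4, -272.
Neither pattern holds ⇒ H is indefinite ⇒ neither convex nor concave.

neither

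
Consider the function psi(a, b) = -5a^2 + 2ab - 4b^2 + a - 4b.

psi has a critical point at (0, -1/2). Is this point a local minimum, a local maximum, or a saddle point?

local maximum

The Hessian of psi is constant: H = [[-10, 2], [2, -8]].
det(H) = (-10)·(-8) − 2² = 76.
det(H) > 0 and tr(H) = -18 < 0, so H is negative definite and the point is a local maximum.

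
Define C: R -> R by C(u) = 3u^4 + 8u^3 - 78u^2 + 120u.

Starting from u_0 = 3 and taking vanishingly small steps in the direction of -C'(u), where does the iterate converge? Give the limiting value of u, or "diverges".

2

C'(u) = 12(u - 2)(u - 1)(u + 5), so C'(3) = 192.
Gradient descent moves in the -C' direction, i.e. u is decreasing.
The nearest critical point in that direction is u = 2, where C'' = 84 > 0 (a local minimum). The iterate converges there.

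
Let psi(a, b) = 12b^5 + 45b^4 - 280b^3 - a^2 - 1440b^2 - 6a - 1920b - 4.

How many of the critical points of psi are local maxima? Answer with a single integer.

2

psi separates as a function of a plus a function of b, so ∇psi=0 decouples.
∂psi/∂a = -2(a + 3) = 0 at a ∈ {-3}; ∂psi/∂b = 60(b - 4)(b + 1)(b + 2)(b + 4) = 0 at b ∈ {-4, -2, -1, 4}.
The Hessian is diagonal: diag(psi_aa, psi_bb). Second derivatives: psi_aa(-3)=-2; psi_bb(-4)=-2880, psi_bb(-2)=720, psi_bb(-1)=-900, psi_bb(4)=14400.
Local maxima occur where both diagonal entries negative: (-3, -4), (-3, -1). Count: 2.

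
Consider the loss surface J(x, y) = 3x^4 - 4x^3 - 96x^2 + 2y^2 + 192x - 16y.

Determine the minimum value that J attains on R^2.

-1312

J(x,y) separates as P(x) + Q(y), so its minimum is min P + min Q.
P'(x) = 12(x - 4)(x - 1)(x + 4) vanishes at x ∈ {-4, 1, 4}; Q'(y) = 4y - 16 vanishes at y ∈ {4}.
Local minima of P (where P''>0): P(-4)=-1280, P(4)=-256. Local minima of Q: Q(4)=-32.
So the global minimum of J is P(-4) + Q(4) = -1280 − 32 = -1312, attained at (-4, 4).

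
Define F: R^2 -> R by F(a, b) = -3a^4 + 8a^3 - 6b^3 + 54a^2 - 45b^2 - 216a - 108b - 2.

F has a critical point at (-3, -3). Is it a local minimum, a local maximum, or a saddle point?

saddle point

The mixed partial ∂²F/∂a∂b is 0, so the Hessian at any point is diag(F_aa, F_bb) = diag(12(-3a^2 + 4a + 9), -18(2b + 5)).
At (-3, -3): H = diag(-360, 18).
The eigenvalues have opposite signs, so H is indefinite: a saddle point.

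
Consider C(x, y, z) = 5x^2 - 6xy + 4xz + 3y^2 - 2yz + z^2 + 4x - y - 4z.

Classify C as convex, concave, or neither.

convex

C is quadratic, so its Hessian is the constant matrix H = [[10, -6, 4], [-6, 6, -2], [4, -2, 2]].
Leading principal minors: 10, 24, 8.
All positive ⇒ H ≻ 0 ⇒ convex.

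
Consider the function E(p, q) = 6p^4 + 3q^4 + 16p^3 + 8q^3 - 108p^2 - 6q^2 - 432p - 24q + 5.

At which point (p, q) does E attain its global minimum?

E(p,q) separates as A(p) + B(q) + 5, so its minimum is min A + min B + 5.
A'(p) = 24(p - 3)(p + 2)(p + 3) vanishes at p ∈ {-3, -2, 3}; B'(q) = 12(q - 1)(q + 1)(q + 2) vanishes at q ∈ {-2, -1, 1}.
Local minima of A (where A''>0): A(-3)=378, A(3)=-1350. Local minima of B: B(-2)=8, B(1)=-19.
So the global minimum of E is A(3) + B(1) + 5 = -1350 − 19 + 5 = -1364, attained at (3, 1).

(3, 1)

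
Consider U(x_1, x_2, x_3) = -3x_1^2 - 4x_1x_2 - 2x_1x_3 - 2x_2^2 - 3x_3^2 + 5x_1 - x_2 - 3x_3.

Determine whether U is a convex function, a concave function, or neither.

concave

U is quadratic, so its Hessian is the constant matrix H = [[-6, -4, -2], [-4, -4, 0], [-2, 0, -6]].
Leading principal minors: -6, 8, -32.
Signs alternate −, +, − ⇒ H ≺ 0 ⇒ concave.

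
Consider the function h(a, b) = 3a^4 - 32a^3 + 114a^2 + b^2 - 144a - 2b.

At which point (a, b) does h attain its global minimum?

h(a,b) separates as P(a) + Q(b), so its minimum is min P + min Q.
P'(a) = 12(a - 4)(a - 3)(a - 1) vanishes at a ∈ {1, 3, 4}; Q'(b) = 2b - 2 vanishes at b ∈ {1}.
Local minima of P (where P''>0): P(1)=-59, P(4)=-32. Local minima of Q: Q(1)=-1.
So the global minimum of h is P(1) + Q(1) = -59 − 1 = -60, attained at (1, 1).

(1, 1)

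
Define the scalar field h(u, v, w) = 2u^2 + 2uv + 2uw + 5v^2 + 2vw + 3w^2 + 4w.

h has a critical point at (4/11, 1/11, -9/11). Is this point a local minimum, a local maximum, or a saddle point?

local minimum

The Hessian is constant: H = [[4, 2, 2], [2, 10, 2], [2, 2, 6]].
Leading principal minors: Δ₁ = 4, Δ₂ = 36, Δ₃ = 176.
All leading minors are positive, so H is positive definite: a local minimum.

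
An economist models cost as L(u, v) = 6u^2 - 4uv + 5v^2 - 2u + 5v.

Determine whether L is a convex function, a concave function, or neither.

L is quadratic, so its Hessian is the constant matrix H = [[12, -4], [-4, 10]].
det(H) = 104, tr(H) = 22.
det(H) > 0 and tr(H) > 0, so H is positive definite everywhere: convex.

convex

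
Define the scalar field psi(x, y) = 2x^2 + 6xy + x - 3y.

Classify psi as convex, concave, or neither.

neither

psi is quadratic, so its Hessian is the constant matrix H = [[4, 6], [6, 0]].
det(H) = -36, tr(H) = 4.
det(H) < 0, so H is indefinite: neither convex nor concave.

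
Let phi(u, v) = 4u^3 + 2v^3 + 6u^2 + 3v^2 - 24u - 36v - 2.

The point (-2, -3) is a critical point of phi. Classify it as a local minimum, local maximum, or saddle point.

local maximum

The mixed partial ∂²phi/∂u∂v is 0, so the Hessian at any point is diag(phi_uu, phi_vv) = diag(12(2u + 1), 6(2v + 1)).
At (-2, -3): H = diag(-36, -30).
Both eigenvalues are negative, so H is negative definite: a local maximum.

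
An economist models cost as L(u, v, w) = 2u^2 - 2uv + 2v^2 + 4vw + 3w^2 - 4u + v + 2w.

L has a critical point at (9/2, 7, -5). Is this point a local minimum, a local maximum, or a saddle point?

local minimum

The Hessian is constant: H = [[4, -2, 0], [-2, 4, 4], [0, 4, 6]].
Leading principal minors: Δ₁ = 4, Δ₂ = 12, Δ₃ = 8.
All leading minors are positive, so H is positive definite: a local minimum.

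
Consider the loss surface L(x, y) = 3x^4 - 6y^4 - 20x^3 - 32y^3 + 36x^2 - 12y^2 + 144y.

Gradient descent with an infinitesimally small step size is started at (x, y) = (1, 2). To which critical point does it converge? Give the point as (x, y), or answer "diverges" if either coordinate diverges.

L is separable, so gradient descent decouples: x follows -∂L/∂x, y follows -∂L/∂y.
∂L/∂x = 12x(x - 3)(x - 2); at x=1 this is 24, so x decreases.
∂L/∂y = -24(y - 1)(y + 2)(y + 3); at y=2 this is -480, so y increases.
The y-coordinate has no critical point in that direction and runs off to infinity.

diverges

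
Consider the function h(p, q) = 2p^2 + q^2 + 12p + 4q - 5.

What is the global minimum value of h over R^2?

h(p,q) separates as A(p) + B(q) − 5, so its minimum is min A + min B − 5.
A'(p) = 4p + 12 vanishes at p ∈ {-3}; B'(q) = 2q + 4 vanishes at q ∈ {-2}.
Local minima of A (where A''>0): A(-3)=-18. Local minima of B: B(-2)=-4.
So the global minimum of h is A(-3) + B(-2) − 5 = -18 − 4 − 5 = -27, attained at (-3, -2).

-27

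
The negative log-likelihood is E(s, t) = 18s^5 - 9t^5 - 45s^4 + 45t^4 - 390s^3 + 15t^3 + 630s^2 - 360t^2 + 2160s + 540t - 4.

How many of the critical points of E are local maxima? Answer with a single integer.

4

E separates as a function of s plus a function of t, so ∇E=0 decouples.
∂E/∂s = 90(s - 4)(s - 2)(s + 1)(s + 3) = 0 at s ∈ {-3, -1, 2, 4}; ∂E/∂t = -45(t - 3)(t - 2)(t - 1)(t + 2) = 0 at t ∈ {-2, 1, 2, 3}.
The Hessian is diagonal: diag(E_ss, E_tt). Second derivatives: E_ss(-3)=-6300, E_ss(-1)=2700, E_ss(2)=-2700, E_ss(4)=6300; E_tt(-2)=2700, E_tt(1)=-270, E_tt(2)=180, E_tt(3)=-450.
Local maxima occur where both diagonal entries negative: (-3, 1), (-3, 3), (2, 1), (2, 3). Count: 4.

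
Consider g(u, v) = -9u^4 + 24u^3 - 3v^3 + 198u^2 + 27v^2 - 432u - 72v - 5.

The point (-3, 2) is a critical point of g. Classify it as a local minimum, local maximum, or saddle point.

saddle point

The mixed partial ∂²g/∂u∂v is 0, so the Hessian at any point is diag(g_uu, g_vv) = diag(36(-3u^2 + 4u + 11), 18(-v + 3)).
At (-3, 2): H = diag(-1008, 18).
The eigenvalues have opposite signs, so H is indefinite: a saddle point.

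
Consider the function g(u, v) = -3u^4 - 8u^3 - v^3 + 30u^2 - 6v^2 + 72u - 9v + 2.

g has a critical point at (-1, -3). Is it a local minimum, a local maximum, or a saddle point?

The mixed partial ∂²g/∂u∂v is 0, so the Hessian at any point is diag(g_uu, g_vv) = diag(12(-3u^2 - 4u + 5), -6(v + 2)).
At (-1, -3): H = diag(72, 6).
Both eigenvalues are positive, so H is positive definite: a local minimum.

local minimum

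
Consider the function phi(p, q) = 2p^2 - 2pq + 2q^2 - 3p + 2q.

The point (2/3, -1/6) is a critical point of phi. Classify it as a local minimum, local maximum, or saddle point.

local minimum

The Hessian of phi is constant: H = [[4, -2], [-2, 4]].
det(H) = 4·4 − (-2)² = 12.
det(H) > 0 and tr(H) = 8 > 0, so H is positive definite and the point is a local minimum.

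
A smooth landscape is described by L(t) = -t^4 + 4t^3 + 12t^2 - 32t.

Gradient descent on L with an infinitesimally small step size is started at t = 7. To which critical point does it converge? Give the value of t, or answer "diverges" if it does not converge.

diverges

L'(t) = -4(t - 4)(t - 1)(t + 2), so L'(7) = -648.
Gradient descent moves in the -L' direction, i.e. t is increasing.
There is no critical point above t=7, and L' keeps the same sign, so the iterate runs off to +∞.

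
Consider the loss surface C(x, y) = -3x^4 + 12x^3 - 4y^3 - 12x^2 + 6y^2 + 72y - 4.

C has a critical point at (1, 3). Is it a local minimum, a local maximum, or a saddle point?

saddle point

The mixed partial ∂²C/∂x∂y is 0, so the Hessian at any point is diag(C_xx, C_yy) = diag(12(-3x^2 + 6x - 2), 12(-2y + 1)).
At (1, 3): H = diag(12, -60).
The eigenvalues have opposite signs, so H is indefinite: a saddle point.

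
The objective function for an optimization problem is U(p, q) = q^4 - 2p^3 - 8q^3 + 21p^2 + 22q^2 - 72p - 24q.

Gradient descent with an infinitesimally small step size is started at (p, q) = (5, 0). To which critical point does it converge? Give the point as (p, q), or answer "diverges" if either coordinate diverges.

U is separable, so gradient descent decouples: p follows -∂U/∂p, q follows -∂U/∂q.
∂U/∂p = -6(p - 4)(p - 3); at p=5 this is -12, so p increases.
∂U/∂q = 4(q - 3)(q - 2)(q - 1); at q=0 this is -24, so q increases.
The p-coordinate has no critical point in that direction and runs off to infinity.

diverges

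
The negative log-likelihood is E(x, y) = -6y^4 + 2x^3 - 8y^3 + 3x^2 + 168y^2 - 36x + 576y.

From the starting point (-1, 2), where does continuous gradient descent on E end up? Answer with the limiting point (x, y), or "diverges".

E is separable, so gradient descent decouples: x follows -∂E/∂x, y follows -∂E/∂y.
∂E/∂x = 6(x - 2)(x + 3); at x=-1 this is -36, so x increases.
∂E/∂y = -24(y - 4)(y + 2)(y + 3); at y=2 this is 960, so y decreases.
x converges to its nearest critical value 2 (a local min of the x-part); y converges to -2. The iterate converges to (2, -2).

(2, -2)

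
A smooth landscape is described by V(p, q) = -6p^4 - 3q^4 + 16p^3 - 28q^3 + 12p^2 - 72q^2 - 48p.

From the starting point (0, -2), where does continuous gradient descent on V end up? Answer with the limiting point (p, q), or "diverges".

(1, -3)

V is separable, so gradient descent decouples: p follows -∂V/∂p, q follows -∂V/∂q.
∂V/∂p = -24(p - 2)(p - 1)(p + 1); at p=0 this is -48, so p increases.
∂V/∂q = -12q(q + 3)(q + 4); at q=-2 this is 48, so q decreases.
p converges to its nearest critical value 1 (a local min of the p-part); q converges to -3. The iterate converges to (1, -3).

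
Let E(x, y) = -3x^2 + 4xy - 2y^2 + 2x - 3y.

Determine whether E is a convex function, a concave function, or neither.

E is quadratic, so its Hessian is the constant matrix H = [[-6, 4], [4, -4]].
det(H) = 8, tr(H) = -10.
det(H) > 0 and tr(H) < 0, so H is negative definite everywhere: concave.

concave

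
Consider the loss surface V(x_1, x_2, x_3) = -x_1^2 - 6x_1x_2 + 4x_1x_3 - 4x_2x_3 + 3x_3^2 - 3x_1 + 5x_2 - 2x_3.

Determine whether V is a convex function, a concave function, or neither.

neither

V is quadratic, so its Hessian is the constant matrix H = [[-2, -6, 4], [-6, 0, -4], [4, -4, 6]].
Leading principal minors: -2, -36, 8.
Neither pattern holds ⇒ H is indefinite ⇒ neither convex nor concave.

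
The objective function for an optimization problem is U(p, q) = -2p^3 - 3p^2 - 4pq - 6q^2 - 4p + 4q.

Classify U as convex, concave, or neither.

neither

The term -2p^3 is cubic, so the Hessian is not constant.
∂²U/∂p² = -12p - 6, which takes both signs as p varies (negative for sufficiently large p). A diagonal entry of the Hessian changing sign means the Hessian is neither positive- nor negative-semidefinite on all of R^2.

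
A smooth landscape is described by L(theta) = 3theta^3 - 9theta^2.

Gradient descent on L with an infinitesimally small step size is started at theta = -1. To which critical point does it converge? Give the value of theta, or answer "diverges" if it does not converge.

diverges

L'(theta) = 9theta(theta - 2), so L'(-1) = 27.
Gradient descent moves in the -L' direction, i.e. theta is decreasing.
There is no critical point below theta=-1, and L' keeps the same sign, so the iterate runs off to −∞.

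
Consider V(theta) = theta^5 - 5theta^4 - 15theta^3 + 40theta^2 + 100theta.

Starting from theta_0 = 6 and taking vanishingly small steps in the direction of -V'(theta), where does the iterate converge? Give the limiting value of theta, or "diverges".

5

V'(theta) = 5(theta - 5)(theta - 2)(theta + 1)(theta + 2), so V'(6) = 1120.
Gradient descent moves in the -V' direction, i.e. theta is decreasing.
The nearest critical point in that direction is theta = 5, where V'' = 630 > 0 (a local minimum). The iterate converges there.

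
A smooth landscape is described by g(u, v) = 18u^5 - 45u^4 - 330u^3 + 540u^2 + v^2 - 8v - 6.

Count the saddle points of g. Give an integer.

g separates as a function of u plus a function of v, so ∇g=0 decouples.
∂g/∂u = 90u(u - 4)(u - 1)(u + 3) = 0 at u ∈ {-3, 0, 1, 4}; ∂g/∂v = 2(v - 4) = 0 at v ∈ {4}.
The Hessian is diagonal: diag(g_uu, g_vv). Second derivatives: g_uu(-3)=-7560, g_uu(0)=1080, g_uu(1)=-1080, g_uu(4)=7560; g_vv(4)=2.
Saddle points occur where the two diagonal entries have opposite signs: (-3, 4), (1, 4). Count: 2.

2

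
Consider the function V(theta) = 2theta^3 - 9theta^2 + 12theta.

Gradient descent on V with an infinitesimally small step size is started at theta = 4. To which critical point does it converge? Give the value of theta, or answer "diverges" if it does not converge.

V'(theta) = 6(theta - 2)(theta - 1), so V'(4) = 36.
Gradient descent moves in the -V' direction, i.e. theta is decreasing.
The nearest critical point in that direction is theta = 2, where V'' = 6 > 0 (a local minimum). The iterate converges there.

2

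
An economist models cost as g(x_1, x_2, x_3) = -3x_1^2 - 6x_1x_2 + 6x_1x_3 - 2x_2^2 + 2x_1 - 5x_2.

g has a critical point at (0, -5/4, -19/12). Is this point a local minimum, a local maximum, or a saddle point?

The Hessian is constant: H = [[-6, -6, 6], [-6, -4, 0], [6, 0, 0]].
Leading principal minors: Δ₁ = -6, Δ₂ = -12, Δ₃ = 144.
The minors fit neither the all-positive nor the alternating-sign pattern, so H is indefinite: a saddle point.

saddle point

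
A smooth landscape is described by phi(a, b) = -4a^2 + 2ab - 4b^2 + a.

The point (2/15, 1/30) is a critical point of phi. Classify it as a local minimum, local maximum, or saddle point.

local maximum

The Hessian of phi is constant: H = [[-8, 2], [2, -8]].
det(H) = (-8)·(-8) − 2² = 60.
det(H) > 0 and tr(H) = -16 < 0, so H is negative definite and the point is a local maximum.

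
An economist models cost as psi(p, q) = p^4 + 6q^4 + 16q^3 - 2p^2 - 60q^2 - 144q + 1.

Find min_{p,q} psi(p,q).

-304

psi(p,q) separates as A(p) + B(q) + 1, so its minimum is min A + min B + 1.
A'(p) = 4p(p - 1)(p + 1) vanishes at p ∈ {-1, 0, 1}; B'(q) = 24(q - 2)(q + 1)(q + 3) vanishes at q ∈ {-3, -1, 2}.
Local minima of A (where A''>0): A(-1)=-1, A(1)=-1. Local minima of B: B(-3)=-54, B(2)=-304.
So the global minimum of psi is A(-1) + B(2) + 1 = -1 − 304 + 1 = -304, attained at (-1, 2).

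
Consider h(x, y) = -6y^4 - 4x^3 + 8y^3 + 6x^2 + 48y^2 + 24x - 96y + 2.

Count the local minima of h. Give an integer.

1

h separates as a function of x plus a function of y, so ∇h=0 decouples.
∂h/∂x = -12(x - 2)(x + 1) = 0 at x ∈ {-1, 2}; ∂h/∂y = -24(y - 2)(y - 1)(y + 2) = 0 at y ∈ {-2, 1, 2}.
The Hessian is diagonal: diag(h_xx, h_yy). Second derivatives: h_xx(-1)=36, h_xx(2)=-36; h_yy(-2)=-288, h_yy(1)=72, h_yy(2)=-96.
Local minima occur where both diagonal entries positive: (-1, 1). Count: 1.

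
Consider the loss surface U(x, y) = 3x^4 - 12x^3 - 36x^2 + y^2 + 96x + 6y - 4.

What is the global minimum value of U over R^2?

-205

U(x,y) separates as P(x) + Q(y) − 4, so its minimum is min P + min Q − 4.
P'(x) = 12(x - 4)(x - 1)(x + 2) vanishes at x ∈ {-2, 1, 4}; Q'(y) = 2y + 6 vanishes at y ∈ {-3}.
Local minima of P (where P''>0): P(-2)=-192, P(4)=-192. Local minima of Q: Q(-3)=-9.
So the global minimum of U is P(-2) + Q(-3) − 4 = -192 − 9 − 4 = -205, attained at (-2, -3).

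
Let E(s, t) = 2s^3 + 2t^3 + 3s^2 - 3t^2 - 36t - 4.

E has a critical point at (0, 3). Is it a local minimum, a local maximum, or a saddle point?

local minimum

The mixed partial ∂²E/∂s∂t is 0, so the Hessian at any point is diag(E_ss, E_tt) = diag(6(2s + 1), 6(2t - 1)).
At (0, 3): H = diag(6, 30).
Both eigenvalues are positive, so H is positive definite: a local minimum.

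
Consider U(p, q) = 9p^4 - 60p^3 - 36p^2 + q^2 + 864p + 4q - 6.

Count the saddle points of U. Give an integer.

U separates as a function of p plus a function of q, so ∇U=0 decouples.
∂U/∂p = 36(p - 4)(p - 3)(p + 2) = 0 at p ∈ {-2, 3, 4}; ∂U/∂q = 2(q + 2) = 0 at q ∈ {-2}.
The Hessian is diagonal: diag(U_pp, U_qq). Second derivatives: U_pp(-2)=1080, U_pp(3)=-180, U_pp(4)=216; U_qq(-2)=2.
Saddle points occur where the two diagonal entries have opposite signs: (3, -2). Count: 1.

1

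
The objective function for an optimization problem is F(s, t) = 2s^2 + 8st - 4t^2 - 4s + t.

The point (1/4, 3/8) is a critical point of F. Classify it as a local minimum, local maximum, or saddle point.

saddle point

The Hessian of F is constant: H = [[4, 8], [8, -8]].
det(H) = 4·(-8) − 8² = -96.
Since det(H) < 0, H is indefinite and the critical point is a saddle point.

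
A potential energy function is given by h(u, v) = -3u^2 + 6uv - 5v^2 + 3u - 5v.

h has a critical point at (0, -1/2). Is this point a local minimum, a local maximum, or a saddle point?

local maximum

The Hessian of h is constant: H = [[-6, 6], [6, -10]].
det(H) = (-6)·(-10) − 6² = 24.
det(H) > 0 and tr(H) = -16 < 0, so H is negative definite and the point is a local maximum.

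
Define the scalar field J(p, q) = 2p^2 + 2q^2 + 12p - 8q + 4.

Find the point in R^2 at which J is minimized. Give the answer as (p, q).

(-3, 2)

J(p,q) separates as A(p) + B(q) + 4, so its minimum is min A + min B + 4.
A'(p) = 4p + 12 vanishes at p ∈ {-3}; B'(q) = 4q - 8 vanishes at q ∈ {2}.
Local minima of A (where A''>0): A(-3)=-18. Local minima of B: B(2)=-8.
So the global minimum of J is A(-3) + B(2) + 4 = -18 − 8 + 4 = -22, attained at (-3, 2).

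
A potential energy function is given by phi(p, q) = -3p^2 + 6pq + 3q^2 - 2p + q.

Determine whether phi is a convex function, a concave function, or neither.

neither

phi is quadratic, so its Hessian is the constant matrix H = [[-6, 6], [6, 6]].
det(H) = -72, tr(H) = 0.
det(H) < 0, so H is indefinite: neither convex nor concave.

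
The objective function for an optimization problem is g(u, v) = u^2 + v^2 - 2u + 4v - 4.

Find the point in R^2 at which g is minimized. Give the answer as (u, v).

g(u,v) separates as P(u) + Q(v) − 4, so its minimum is min P + min Q − 4.
P'(u) = 2u - 2 vanishes at u ∈ {1}; Q'(v) = 2v + 4 vanishes at v ∈ {-2}.
Local minima of P (where P''>0): P(1)=-1. Local minima of Q: Q(-2)=-4.
So the global minimum of g is P(1) + Q(-2) − 4 = -1 − 4 − 4 = -9, attained at (1, -2).

(1, -2)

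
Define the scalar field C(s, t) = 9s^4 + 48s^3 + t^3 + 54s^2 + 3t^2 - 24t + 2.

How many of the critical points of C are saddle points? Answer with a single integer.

C separates as a function of s plus a function of t, so ∇C=0 decouples.
∂C/∂s = 36s(s + 1)(s + 3) = 0 at s ∈ {-3, -1, 0}; ∂C/∂t = 3(t - 2)(t + 4) = 0 at t ∈ {-4, 2}.
The Hessian is diagonal: diag(C_ss, C_tt). Second derivatives: C_ss(-3)=216, C_ss(-1)=-72, C_ss(0)=108; C_tt(-4)=-18, C_tt(2)=18.
Saddle points occur where the two diagonal entries have opposite signs: (-3, -4), (-1, 2), (0, -4). Count: 3.

3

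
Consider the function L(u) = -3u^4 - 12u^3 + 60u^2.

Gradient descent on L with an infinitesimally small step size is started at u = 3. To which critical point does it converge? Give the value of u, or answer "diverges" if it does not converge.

diverges

L'(u) = -12u(u - 2)(u + 5), so L'(3) = -288.
Gradient descent moves in the -L' direction, i.e. u is increasing.
There is no critical point above u=3, and L' keeps the same sign, so the iterate runs off to +∞.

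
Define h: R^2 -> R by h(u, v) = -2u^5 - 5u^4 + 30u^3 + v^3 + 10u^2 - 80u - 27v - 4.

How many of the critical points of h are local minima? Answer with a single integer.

2

h separates as a function of u plus a function of v, so ∇h=0 decouples.
∂h/∂u = -10(u - 2)(u - 1)(u + 1)(u + 4) = 0 at u ∈ {-4, -1, 1, 2}; ∂h/∂v = 3(v - 3)(v + 3) = 0 at v ∈ {-3, 3}.
The Hessian is diagonal: diag(h_uu, h_vv). Second derivatives: h_uu(-4)=900, h_uu(-1)=-180, h_uu(1)=100, h_uu(2)=-180; h_vv(-3)=-18, h_vv(3)=18.
Local minima occur where both diagonal entries positive: (-4, 3), (1, 3). Count: 2.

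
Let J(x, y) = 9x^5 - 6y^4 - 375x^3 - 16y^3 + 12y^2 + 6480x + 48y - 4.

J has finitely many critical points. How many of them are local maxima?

4

J separates as a function of x plus a function of y, so ∇J=0 decouples.
∂J/∂x = 45(x - 4)(x - 3)(x + 3)(x + 4) = 0 at x ∈ {-4, -3, 3, 4}; ∂J/∂y = -24(y - 1)(y + 1)(y + 2) = 0 at y ∈ {-2, -1, 1}.
The Hessian is diagonal: diag(J_xx, J_yy). Second derivatives: J_xx(-4)=-2520, J_xx(-3)=1890, J_xx(3)=-1890, J_xx(4)=2520; J_yy(-2)=-72, J_yy(-1)=48, J_yy(1)=-144.
Local maxima occur where both diagonal entries negative: (-4, -2), (-4, 1), (3, -2), (3, 1). Count: 4.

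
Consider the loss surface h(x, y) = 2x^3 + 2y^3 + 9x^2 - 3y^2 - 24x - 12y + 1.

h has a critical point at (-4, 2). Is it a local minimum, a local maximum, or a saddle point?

saddle point

The mixed partial ∂²h/∂x∂y is 0, so the Hessian at any point is diag(h_xx, h_yy) = diag(6(2x + 3), 6(2y - 1)).
At (-4, 2): H = diag(-30, 18).
The eigenvalues have opposite signs, so H is indefinite: a saddle point.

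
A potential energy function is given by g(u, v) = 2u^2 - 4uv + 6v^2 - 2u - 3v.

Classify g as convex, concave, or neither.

convex

g is quadratic, so its Hessian is the constant matrix H = [[4, -4], [-4, 12]].
det(H) = 32, tr(H) = 16.
det(H) > 0 and tr(H) > 0, so H is positive definite everywhere: convex.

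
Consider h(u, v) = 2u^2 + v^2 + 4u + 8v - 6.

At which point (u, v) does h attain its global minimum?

h(u,v) separates as P(u) + Q(v) − 6, so its minimum is min P + min Q − 6.
P'(u) = 4u + 4 vanishes at u ∈ {-1}; Q'(v) = 2v + 8 vanishes at v ∈ {-4}.
Local minima of P (where P''>0): P(-1)=-2. Local minima of Q: Q(-4)=-16.
So the global minimum of h is P(-1) + Q(-4) − 6 = -2 − 16 − 6 = -24, attained at (-1, -4).

(-1, -4)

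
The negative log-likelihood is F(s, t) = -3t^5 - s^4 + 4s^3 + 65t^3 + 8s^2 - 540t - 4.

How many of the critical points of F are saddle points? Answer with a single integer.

6

F separates as a function of s plus a function of t, so ∇F=0 decouples.
∂F/∂s = -4s(s - 4)(s + 1) = 0 at s ∈ {-1, 0, 4}; ∂F/∂t = -15(t - 3)(t - 2)(t + 2)(t + 3) = 0 at t ∈ {-3, -2, 2, 3}.
The Hessian is diagonal: diag(F_ss, F_tt). Second derivatives: F_ss(-1)=-20, F_ss(0)=16, F_ss(4)=-80; F_tt(-3)=450, F_tt(-2)=-300, F_tt(2)=300, F_tt(3)=-450.
Saddle points occur where the two diagonal entries have opposite signs: (-1, -3), (-1, 2), (0, -2), (0, 3), (4, -3), (4, 2). Count: 6.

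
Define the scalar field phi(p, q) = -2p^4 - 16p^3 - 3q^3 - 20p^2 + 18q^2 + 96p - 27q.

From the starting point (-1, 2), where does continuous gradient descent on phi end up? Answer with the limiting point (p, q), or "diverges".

phi is separable, so gradient descent decouples: p follows -∂phi/∂p, q follows -∂phi/∂q.
∂phi/∂p = -8(p - 1)(p + 3)(p + 4); at p=-1 this is 96, so p decreases.
∂phi/∂q = -9(q - 3)(q - 1); at q=2 this is 9, so q decreases.
p converges to its nearest critical value -3 (a local min of the p-part); q converges to 1. The iterate converges to (-3, 1).

(-3, 1)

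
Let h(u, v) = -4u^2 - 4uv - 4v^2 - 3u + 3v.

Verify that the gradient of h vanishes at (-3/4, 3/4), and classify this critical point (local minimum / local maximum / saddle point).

∇h = (-8u - 4v - 3, -4u - 8v + 3); substituting (-3/4, 3/4) gives ∇h = (0, 0), so (-3/4, 3/4) is indeed a critical point.
The Hessian of h is constant: H = [[-8, -4], [-4, -8]].
det(H) = (-8)·(-8) − (-4)² = 48.
det(H) > 0 and tr(H) = -16 < 0, so H is negative definite and the point is a local maximum.

local maximum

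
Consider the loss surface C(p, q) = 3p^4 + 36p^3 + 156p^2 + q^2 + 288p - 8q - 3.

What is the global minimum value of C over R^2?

C(p,q) separates as A(p) + B(q) − 3, so its minimum is min A + min B − 3.
A'(p) = 12(p + 2)(p + 3)(p + 4) vanishes at p ∈ {-4, -3, -2}; B'(q) = 2q - 8 vanishes at q ∈ {4}.
Local minima of A (where A''>0): A(-4)=-192, A(-2)=-192. Local minima of B: B(4)=-16.
So the global minimum of C is A(-4) + B(4) − 3 = -192 − 16 − 3 = -211, attained at (-4, 4).

-211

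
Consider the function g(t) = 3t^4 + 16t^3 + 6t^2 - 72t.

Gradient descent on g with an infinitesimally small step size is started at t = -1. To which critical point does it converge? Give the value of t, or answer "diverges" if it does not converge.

1

g'(t) = 12(t - 1)(t + 2)(t + 3), so g'(-1) = -48.
Gradient descent moves in the -g' direction, i.e. t is increasing.
The nearest critical point in that direction is t = 1, where g'' = 144 > 0 (a local minimum). The iterate converges there.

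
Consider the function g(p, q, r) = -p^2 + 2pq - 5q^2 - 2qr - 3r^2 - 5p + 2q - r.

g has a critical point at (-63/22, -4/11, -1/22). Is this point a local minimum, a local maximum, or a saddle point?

local maximum

The Hessian is constant: H = [[-2, 2, 0], [2, -10, -2], [0, -2, -6]].
Leading principal minors: Δ₁ = -2, Δ₂ = 16, Δ₃ = -88.
The minors alternate sign starting negative (−, +, −), so H is negative definite: a local maximum.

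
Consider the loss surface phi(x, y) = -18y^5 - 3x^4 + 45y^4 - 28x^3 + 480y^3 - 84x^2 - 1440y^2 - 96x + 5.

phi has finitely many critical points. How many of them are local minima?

2

phi separates as a function of x plus a function of y, so ∇phi=0 decouples.
∂phi/∂x = -12(x + 1)(x + 2)(x + 4) = 0 at x ∈ {-4, -2, -1}; ∂phi/∂y = -90y(y - 4)(y - 2)(y + 4) = 0 at y ∈ {-4, 0, 2, 4}.
The Hessian is diagonal: diag(phi_xx, phi_yy). Second derivatives: phi_xx(-4)=-72, phi_xx(-2)=24, phi_xx(-1)=-36; phi_yy(-4)=17280, phi_yy(0)=-2880, phi_yy(2)=2160, phi_yy(4)=-5760.
Local minima occur where both diagonal entries positive: (-2, -4), (-2, 2). Count: 2.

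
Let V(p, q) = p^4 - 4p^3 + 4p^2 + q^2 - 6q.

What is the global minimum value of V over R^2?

V(p,q) separates as A(p) + B(q), so its minimum is min A + min B.
A'(p) = 4p(p - 2)(p - 1) vanishes at p ∈ {0, 1, 2}; B'(q) = 2q - 6 vanishes at q ∈ {3}.
Local minima of A (where A''>0): A(0)=0, A(2)=0. Local minima of B: B(3)=-9.
So the global minimum of V is A(0) + B(3) = 0 − 9 = -9, attained at (0, 3).

-9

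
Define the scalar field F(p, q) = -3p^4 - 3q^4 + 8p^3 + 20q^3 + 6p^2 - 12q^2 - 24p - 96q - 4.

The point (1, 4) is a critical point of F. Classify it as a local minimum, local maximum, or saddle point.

saddle point

The mixed partial ∂²F/∂p∂q is 0, so the Hessian at any point is diag(F_pp, F_qq) = diag(12(-3p^2 + 4p + 1), 12(-3q^2 + 10q - 2)).
At (1, 4): H = diag(24, -120).
The eigenvalues have opposite signs, so H is indefinite: a saddle point.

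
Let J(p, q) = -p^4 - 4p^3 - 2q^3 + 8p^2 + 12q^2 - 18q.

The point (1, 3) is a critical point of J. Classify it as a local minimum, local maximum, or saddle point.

local maximum

The mixed partial ∂²J/∂p∂q is 0, so the Hessian at any point is diag(J_pp, J_qq) = diag(4(-3p^2 - 6p + 4), 12(-q + 2)).
At (1, 3): H = diag(-20, -12).
Both eigenvalues are negative, so H is negative definite: a local maximum.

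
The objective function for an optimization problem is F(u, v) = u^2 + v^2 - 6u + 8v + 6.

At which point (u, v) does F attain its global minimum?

F(u,v) separates as P(u) + Q(v) + 6, so its minimum is min P + min Q + 6.
P'(u) = 2u - 6 vanishes at u ∈ {3}; Q'(v) = 2v + 8 vanishes at v ∈ {-4}.
Local minima of P (where P''>0): P(3)=-9. Local minima of Q: Q(-4)=-16.
So the global minimum of F is P(3) + Q(-4) + 6 = -9 − 16 + 6 = -19, attained at (3, -4).

(3, -4)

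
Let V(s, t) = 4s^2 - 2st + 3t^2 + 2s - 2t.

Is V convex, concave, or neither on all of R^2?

convex

V is quadratic, so its Hessian is the constant matrix H = [[8, -2], [-2, 6]].
det(H) = 44, tr(H) = 14.
det(H) > 0 and tr(H) > 0, so H is positive definite everywhere: convex.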